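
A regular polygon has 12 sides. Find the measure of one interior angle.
Interior angle of a regular n-gon = (n-2)*180/n
Interior angle = (12-2)*180/12
Interior angle = 10*180/12
Interior angle = 1800/12
Interior angle = 150 degrees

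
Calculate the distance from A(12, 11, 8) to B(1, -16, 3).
d = √[(-11)² + (-27)² + (-5)²] = √875 = 29.58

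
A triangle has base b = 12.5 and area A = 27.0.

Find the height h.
A = ½bh  →  h = 2A/b
h = 2·27.0/12.5 = 4.32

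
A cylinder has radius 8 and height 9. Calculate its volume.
Volume = pi * r² * h
Volume = pi * 8² * 9
Volume = pi * 64 * 9
Volume = pi * 576
Volume = 1809.56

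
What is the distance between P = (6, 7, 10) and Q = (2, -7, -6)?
d = √[(-4)² + (-14)² + (-16)²] = √468 = 21.63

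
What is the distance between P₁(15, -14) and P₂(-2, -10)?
Using the distance formula: d = sqrt((x₂-x₁)² + (y₂-y₁)²)
dx = (-2) - 15 = -17
dy = (-10) - (-14) = 4
d = sqrt((-17)² + 4²) = sqrt(289 + 16) = sqrt(305) = 17.46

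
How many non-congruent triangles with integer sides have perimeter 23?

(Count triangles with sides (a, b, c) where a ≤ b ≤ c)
With a ≤ b ≤ c and a + b + c = 23, the triangle inequality a + b > c gives c < 23/2, so c ≤ 11.
Iterate a from 1 to ⌊p/3⌋ = 7; for each a, b ranges from a to ⌊(p−a)/2⌋ with c = p − a − b, keeping only c ≥ b.
Triples: (1, 11, 11), (2, 10, 11), (3, 9, 11), …
Count = 14 triangles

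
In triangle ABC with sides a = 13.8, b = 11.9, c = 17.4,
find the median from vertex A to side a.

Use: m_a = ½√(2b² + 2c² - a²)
m_a = ½√(2·11.9² + 2·17.4² - 13.8²)
m_a = ½√(283.22 + 605.52 - 190.44) = ½√698.3 = 13.21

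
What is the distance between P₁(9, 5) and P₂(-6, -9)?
Using the distance formula: d = sqrt((x₂-x₁)² + (y₂-y₁)²)
dx = (-6) - 9 = -15
dy = (-9) - 5 = -14
d = sqrt((-15)² + (-14)²) = sqrt(225 + 196) = sqrt(421) = 20.52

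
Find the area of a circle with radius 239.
Area = pi * r²
Area = pi * 239²
Area = pi * 57121
Area = 179450.91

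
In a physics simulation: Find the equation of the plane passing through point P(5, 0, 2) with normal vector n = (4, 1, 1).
d = n·P = (4)(5) + (1)(0) + (1)(2) = 22
Plane: 4x + y + z = 22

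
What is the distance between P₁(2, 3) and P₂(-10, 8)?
Using the distance formula: d = sqrt((x₂-x₁)² + (y₂-y₁)²)
dx = (-10) - 2 = -12
dy = 8 - 3 = 5
d = sqrt((-12)² + 5²) = sqrt(144 + 25) = sqrt(169) = 13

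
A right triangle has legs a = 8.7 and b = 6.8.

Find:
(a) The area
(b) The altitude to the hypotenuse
(a) Area = ½ab = ½·8.7·6.8 = 29.58
(b) Hypotenuse c = √(8.7² + 6.8²) = √121.93 = 11.0422
    Area = ½·c·h_c  →  h_c = 2·Area/c = 2·29.58/11.0422 = 5.358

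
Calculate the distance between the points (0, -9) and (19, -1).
Using the distance formula: d = sqrt((x₂-x₁)² + (y₂-y₁)²)
dx = 19 - 0 = 19
dy = (-1) - (-9) = 8
d = sqrt(19² + 8²) = sqrt(361 + 64) = sqrt(425) = 20.62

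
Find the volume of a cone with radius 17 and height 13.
Volume = (1/3) * pi * r² * h
Volume = (1/3) * pi * 17² * 13
Volume = (1/3) * pi * 289 * 13
Volume = (1/3) * pi * 3757
Volume = 3934.32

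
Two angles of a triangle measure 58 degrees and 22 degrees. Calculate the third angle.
Sum of angles in a triangle = 180 degrees
Third angle = 180 - 58 - 22
Third angle = 100 degrees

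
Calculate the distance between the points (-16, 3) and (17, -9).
Using the distance formula: d = sqrt((x₂-x₁)² + (y₂-y₁)²)
dx = 17 - (-16) = 33
dy = (-9) - 3 = -12
d = sqrt(33² + (-12)²) = sqrt(1089 + 144) = sqrt(1233) = 35.11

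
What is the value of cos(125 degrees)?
cos(125 degrees) = -0.5736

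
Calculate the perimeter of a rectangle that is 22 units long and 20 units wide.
Perimeter = 2 * (length + width)
Perimeter = 2 * (22 + 20)
Perimeter = 2 * 42
Perimeter = 84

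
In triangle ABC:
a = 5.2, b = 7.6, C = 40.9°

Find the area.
Using A = ½ab·sin(C):
A = ½·5.2·7.6·sin(40.9°) = ½·39.52·0.654741 = 12.94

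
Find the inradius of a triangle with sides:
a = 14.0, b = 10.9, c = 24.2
s = (a+b+c)/2 = (14.0+10.9+24.2)/2 = 24.55
Area = √(s(s-a)(s-b)(s-c)) = √(24.55·10.55·13.65·0.35) = 35.1765
r = Area/s = 35.1765/24.55 = 1.433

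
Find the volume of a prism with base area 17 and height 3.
Volume = base area * height
Volume = 17 * 3
Volume = 51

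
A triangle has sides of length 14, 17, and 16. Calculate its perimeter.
Perimeter = sum of all sides
Perimeter = 14 + 17 + 16
Perimeter = 47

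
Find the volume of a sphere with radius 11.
Volume = (4/3) * pi * r³
Volume = (4/3) * pi * 11³
Volume = (4/3) * pi * 1331
Volume = 5575.28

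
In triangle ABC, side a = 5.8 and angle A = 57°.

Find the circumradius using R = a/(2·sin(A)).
R = a/(2·sin(A)) = 5.8/(2·sin(57°))
R = 5.8/(2·0.838671) = 5.8/1.677341 = 3.458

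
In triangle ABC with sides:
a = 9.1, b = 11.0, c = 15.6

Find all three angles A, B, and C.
By the law of cosines:
cos(A) = (b² + c² - a²)/(2bc) = 0.820367  →  A = 34.88°
cos(B) = (a² + c² - b²)/(2ac) = 0.722633  →  B = 43.73°
cos(C) = (a² + b² - c²)/(2ab) = -0.197552  →  C = 101.4°
Check: A + B + C = 180.0° ✓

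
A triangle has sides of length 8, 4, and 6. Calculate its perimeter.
Perimeter = sum of all sides
Perimeter = 8 + 4 + 6
Perimeter = 18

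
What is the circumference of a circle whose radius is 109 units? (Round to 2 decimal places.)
Circumference = 2 * pi * r
Circumference = 2 * pi * 109
Circumference = 684.87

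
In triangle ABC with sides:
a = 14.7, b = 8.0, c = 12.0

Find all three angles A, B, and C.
By the law of cosines:
cos(A) = (b² + c² - a²)/(2bc) = -0.042135  →  A = 92.41°
cos(B) = (a² + c² - b²)/(2ac) = 0.839257  →  B = 32.94°
cos(C) = (a² + b² - c²)/(2ab) = 0.578614  →  C = 54.65°
Check: A + B + C = 180.0° ✓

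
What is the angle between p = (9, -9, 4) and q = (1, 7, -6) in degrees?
p·q = -78, |p|² = 178, |q|² = 86
cos θ = -78/√15308 ≈ -0.6304
θ ≈ 129.1°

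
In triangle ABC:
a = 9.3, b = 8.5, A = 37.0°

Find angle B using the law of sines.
sin(B)/b = sin(A)/a
sin(B) = b·sin(A)/a = 8.5·sin(37.0°)/9.3 = 0.550046
B = arcsin(0.550046) = 33.37°  (b ≤ a, so B ≤ A and the acute solution is unique)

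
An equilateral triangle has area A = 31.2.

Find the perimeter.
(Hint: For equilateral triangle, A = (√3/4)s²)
A = (√3/4)s²  →  s² = 4A/√3 = 4·31.2/√3 = 72.0533
s = 8.48842
Perimeter = 3s = 25.47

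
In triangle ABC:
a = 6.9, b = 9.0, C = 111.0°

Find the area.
Using A = ½ab·sin(C):
A = ½·6.9·9.0·sin(111.0°) = ½·62.1·0.933580 = 28.99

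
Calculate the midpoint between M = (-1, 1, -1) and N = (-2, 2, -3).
Midpoint = ((-1-2)/2, (1+2)/2, (-1-3)/2) = (-1.5, 1.5, -2)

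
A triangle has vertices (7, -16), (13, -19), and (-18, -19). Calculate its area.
Using the coordinate formula: Area = (1/2)|x₁(y₂-y₃) + x₂(y₃-y₁) + x₃(y₁-y₂)|
Area = (1/2)|7((-19)-(-19)) + 13((-19)-(-16)) + (-18)((-16)-(-19))|
Area = (1/2)|7*0 + 13*(-3) + (-18)*3|
Area = (1/2)|0 + (-39) + (-54)|
Area = (1/2)*93 = 46.50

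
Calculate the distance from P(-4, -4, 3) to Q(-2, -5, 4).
d = √[(2)² + (-1)² + (1)²] = √6 = 2.449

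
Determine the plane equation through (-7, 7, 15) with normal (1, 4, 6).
d = n·P = (1)(-7) + (4)(7) + (6)(15) = 111
Plane: x + 4y + 6z = 111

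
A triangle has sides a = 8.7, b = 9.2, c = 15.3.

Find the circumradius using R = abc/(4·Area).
s = (a+b+c)/2 = 16.6
Area = √(s(s-a)(s-b)(s-c)) = √(16.6·7.9·7.4·1.3) = 35.5185
R = abc/(4·Area) = (8.7·9.2·15.3)/(4·35.5185) = 1224.612/142.074 = 8.62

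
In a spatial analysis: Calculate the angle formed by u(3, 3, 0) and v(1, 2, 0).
u·v = 9, |u|² = 18, |v|² = 5
cos θ = 9/√90 ≈ 0.9487
θ ≈ 18.43°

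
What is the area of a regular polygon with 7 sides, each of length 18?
For a regular 7-gon with side length s = 18:
Apothem a = s / (2*tan(pi/7)) = 18 / (2*tan(pi/7)) ≈ 18.6887
Perimeter P = 7 * 18 = 126
Area = (1/2) * P * a = (1/2) * 126 * 18.6887 = 1177.39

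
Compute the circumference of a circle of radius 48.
Circumference = 2 * pi * r
Circumference = 2 * pi * 48
Circumference = 301.59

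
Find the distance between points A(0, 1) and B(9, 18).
Using the distance formula: d = sqrt((x₂-x₁)² + (y₂-y₁)²)
dx = 9 - 0 = 9
dy = 18 - 1 = 17
d = sqrt(9² + 17²) = sqrt(81 + 289) = sqrt(370) = 19.24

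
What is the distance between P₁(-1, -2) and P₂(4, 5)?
Using the distance formula: d = sqrt((x₂-x₁)² + (y₂-y₁)²)
dx = 4 - (-1) = 5
dy = 5 - (-2) = 7
d = sqrt(5² + 7²) = sqrt(25 + 49) = sqrt(74) = 8.60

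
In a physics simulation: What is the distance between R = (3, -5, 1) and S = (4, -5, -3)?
d = √[(1)² + (0)² + (-4)²] = √17 = 4.123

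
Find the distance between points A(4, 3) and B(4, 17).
Using the distance formula: d = sqrt((x₂-x₁)² + (y₂-y₁)²)
dx = 4 - 4 = 0
dy = 17 - 3 = 14
d = sqrt(0² + 14²) = sqrt(0 + 196) = sqrt(196) = 14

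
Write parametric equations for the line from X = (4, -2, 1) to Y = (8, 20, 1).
Direction vector d = Y - X = (4, 22, 0)
x = 4 + 4t, y = -2 + 22t, z = 1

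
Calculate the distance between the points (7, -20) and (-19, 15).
Using the distance formula: d = sqrt((x₂-x₁)² + (y₂-y₁)²)
dx = (-19) - 7 = -26
dy = 15 - (-20) = 35
d = sqrt((-26)² + 35²) = sqrt(676 + 1225) = sqrt(1901) = 43.60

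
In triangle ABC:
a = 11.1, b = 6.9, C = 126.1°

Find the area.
Using A = ½ab·sin(C):
A = ½·11.1·6.9·sin(126.1°) = ½·76.59·0.807990 = 30.94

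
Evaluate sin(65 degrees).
sin(65 degrees) = 0.9063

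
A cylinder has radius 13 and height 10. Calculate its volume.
Volume = pi * r² * h
Volume = pi * 13² * 10
Volume = pi * 169 * 10
Volume = pi * 1690
Volume = 5309.29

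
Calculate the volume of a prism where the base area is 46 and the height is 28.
Volume = base area * height
Volume = 46 * 28
Volume = 1288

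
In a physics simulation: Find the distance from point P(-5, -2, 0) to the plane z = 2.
d = |0(-5) + 0(-2) + 1(0) - (2)| / √(0² + 0² + 1²) = 2/√1 = 2.0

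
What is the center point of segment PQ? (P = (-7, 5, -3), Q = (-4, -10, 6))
Midpoint = ((-7-4)/2, (5-10)/2, (-3+6)/2) = (-5.5, -2.5, 1.5)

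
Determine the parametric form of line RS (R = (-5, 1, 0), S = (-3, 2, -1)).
Direction vector d = S - R = (2, 1, -1)
x = -5 + 2t, y = 1 + t, z = 0 - t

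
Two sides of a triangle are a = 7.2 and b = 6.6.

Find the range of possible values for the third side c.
By the triangle inequality: |a - b| < c < a + b
|7.2 - 6.6| < c < 7.2 + 6.6
0.6 < c < 13.8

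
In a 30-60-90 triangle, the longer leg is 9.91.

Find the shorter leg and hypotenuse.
In a 30-60-90 triangle, sides are in ratio 1 : √3 : 2.
Long leg = short leg·√3  →  short leg = 9.91/√3 = 5.722
Hypotenuse = 2·(short leg) = 2·9.91/√3 = 11.44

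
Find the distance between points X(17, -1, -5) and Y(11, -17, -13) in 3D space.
d = √[(-6)² + (-16)² + (-8)²] = √356 = 18.87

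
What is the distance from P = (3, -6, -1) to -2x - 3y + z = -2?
d = |(-2)(3) + (-3)(-6) + 1(-1) - (-2)| / √((-2)² + (-3)² + 1²) = 13/√14 = 3.474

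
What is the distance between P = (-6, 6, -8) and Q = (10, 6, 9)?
d = √[(16)² + (0)² + (17)²] = √545 = 23.35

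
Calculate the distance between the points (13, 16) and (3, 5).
Using the distance formula: d = sqrt((x₂-x₁)² + (y₂-y₁)²)
dx = 3 - 13 = -10
dy = 5 - 16 = -11
d = sqrt((-10)² + (-11)²) = sqrt(100 + 121) = sqrt(221) = 14.87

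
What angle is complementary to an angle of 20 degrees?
Complementary angles sum to 90 degrees.
Other angle = 90 - 20
Other angle = 70 degrees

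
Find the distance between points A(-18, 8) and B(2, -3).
Using the distance formula: d = sqrt((x₂-x₁)² + (y₂-y₁)²)
dx = 2 - (-18) = 20
dy = (-3) - 8 = -11
d = sqrt(20² + (-11)²) = sqrt(400 + 121) = sqrt(521) = 22.83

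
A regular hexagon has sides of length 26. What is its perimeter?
Perimeter = number of sides * side length
Perimeter = 6 * 26
Perimeter = 156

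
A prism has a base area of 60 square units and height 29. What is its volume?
Volume = base area * height
Volume = 60 * 29
Volume = 1740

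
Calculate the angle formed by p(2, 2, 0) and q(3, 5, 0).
p·q = 16, |p|² = 8, |q|² = 34
cos θ = 16/√272 ≈ 0.9701
θ ≈ 14.04°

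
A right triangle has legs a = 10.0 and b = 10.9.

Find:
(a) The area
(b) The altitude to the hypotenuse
(a) Area = ½ab = ½·10.0·10.9 = 54.5
(b) Hypotenuse c = √(10.0² + 10.9²) = √218.81 = 14.7922
    Area = ½·c·h_c  →  h_c = 2·Area/c = 2·54.5/14.7922 = 7.369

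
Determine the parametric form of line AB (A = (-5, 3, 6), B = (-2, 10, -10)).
Direction vector d = B - A = (3, 7, -16)
x = -5 + 3t, y = 3 + 7t, z = 6 - 16t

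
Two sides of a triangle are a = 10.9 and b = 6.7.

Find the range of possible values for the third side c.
By the triangle inequality: |a - b| < c < a + b
|10.9 - 6.7| < c < 10.9 + 6.7
4.2 < c < 17.6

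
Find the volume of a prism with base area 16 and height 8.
Volume = base area * height
Volume = 16 * 8
Volume = 128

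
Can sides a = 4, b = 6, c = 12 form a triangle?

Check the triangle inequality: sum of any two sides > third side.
No: 4 + 6 = 10 is not > 12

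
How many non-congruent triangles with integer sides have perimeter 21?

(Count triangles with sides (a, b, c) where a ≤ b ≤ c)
With a ≤ b ≤ c and a + b + c = 21, the triangle inequality a + b > c gives c < 21/2, so c ≤ 10.
Iterate a from 1 to ⌊p/3⌋ = 7; for each a, b ranges from a to ⌊(p−a)/2⌋ with c = p − a − b, keeping only c ≥ b.
Triples: (1, 10, 10), (2, 9, 10), (3, 8, 10), …
Count = 12 triangles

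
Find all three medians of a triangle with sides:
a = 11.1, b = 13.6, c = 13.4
Using m_x = ½√(2y² + 2z² - x²):
m_a = ½√(2·13.6² + 2·13.4² - 11.1²) = ½√605.83 = 12.31
m_b = ½√(2·11.1² + 2·13.4² - 13.6²) = ½√420.58 = 10.25
m_c = ½√(2·11.1² + 2·13.6² - 13.4²) = ½√436.78 = 10.45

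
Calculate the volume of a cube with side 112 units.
Volume = s³
Volume = 112³
Volume = 1404928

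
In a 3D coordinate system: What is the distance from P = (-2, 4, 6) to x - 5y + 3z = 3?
d = |1(-2) + (-5)(4) + 3(6) - (3)| / √(1² + (-5)² + 3²) = 7/√35 = 1.183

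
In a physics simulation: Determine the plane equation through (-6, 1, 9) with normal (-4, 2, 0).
d = n·P = (-4)(-6) + (2)(1) + (0)(9) = 26
Plane: -4x + 2y = 26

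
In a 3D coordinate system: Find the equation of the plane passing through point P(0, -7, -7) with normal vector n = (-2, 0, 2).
d = n·P = (-2)(0) + (0)(-7) + (2)(-7) = -14
Plane: -2x + 2z = -14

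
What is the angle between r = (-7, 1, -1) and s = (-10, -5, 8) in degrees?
r·s = 57, |r|² = 51, |s|² = 189
cos θ = 57/√9639 ≈ 0.5806
θ ≈ 54.51°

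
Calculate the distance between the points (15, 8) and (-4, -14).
Using the distance formula: d = sqrt((x₂-x₁)² + (y₂-y₁)²)
dx = (-4) - 15 = -19
dy = (-14) - 8 = -22
d = sqrt((-19)² + (-22)²) = sqrt(361 + 484) = sqrt(845) = 29.07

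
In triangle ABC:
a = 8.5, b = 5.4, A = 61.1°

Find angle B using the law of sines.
sin(B)/b = sin(A)/a
sin(B) = b·sin(A)/a = 5.4·sin(61.1°)/8.5 = 0.556177
B = arcsin(0.556177) = 33.79°  (b ≤ a, so B ≤ A and the acute solution is unique)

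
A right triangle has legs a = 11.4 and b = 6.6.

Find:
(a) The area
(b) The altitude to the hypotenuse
(a) Area = ½ab = ½·11.4·6.6 = 37.62
(b) Hypotenuse c = √(11.4² + 6.6²) = √173.52 = 13.1727
    Area = ½·c·h_c  →  h_c = 2·Area/c = 2·37.62/13.1727 = 5.712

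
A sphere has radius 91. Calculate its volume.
Volume = (4/3) * pi * r³
Volume = (4/3) * pi * 91³
Volume = (4/3) * pi * 753571
Volume = 3156550.82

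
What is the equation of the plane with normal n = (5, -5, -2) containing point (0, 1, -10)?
d = n·P = (5)(0) + (-5)(1) + (-2)(-10) = 15
Plane: 5x - 5y - 2z = 15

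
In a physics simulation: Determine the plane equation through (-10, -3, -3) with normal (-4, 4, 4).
d = n·P = (-4)(-10) + (4)(-3) + (4)(-3) = 16
Plane: -4x + 4y + 4z = 16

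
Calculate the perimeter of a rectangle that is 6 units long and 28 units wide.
Perimeter = 2 * (length + width)
Perimeter = 2 * (6 + 28)
Perimeter = 2 * 34
Perimeter = 68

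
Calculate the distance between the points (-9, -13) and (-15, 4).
Using the distance formula: d = sqrt((x₂-x₁)² + (y₂-y₁)²)
dx = (-15) - (-9) = -6
dy = 4 - (-13) = 17
d = sqrt((-6)² + 17²) = sqrt(36 + 289) = sqrt(325) = 18.03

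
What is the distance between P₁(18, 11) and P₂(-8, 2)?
Using the distance formula: d = sqrt((x₂-x₁)² + (y₂-y₁)²)
dx = (-8) - 18 = -26
dy = 2 - 11 = -9
d = sqrt((-26)² + (-9)²) = sqrt(676 + 81) = sqrt(757) = 27.51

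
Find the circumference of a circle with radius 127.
Circumference = 2 * pi * r
Circumference = 2 * pi * 127
Circumference = 797.96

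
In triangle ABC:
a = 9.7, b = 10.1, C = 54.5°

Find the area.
Using A = ½ab·sin(C):
A = ½·9.7·10.1·sin(54.5°) = ½·97.97·0.814116 = 39.88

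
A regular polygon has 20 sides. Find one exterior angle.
Exterior angle of a regular n-gon = 360/n
Exterior angle = 360/20
Exterior angle = 18 degrees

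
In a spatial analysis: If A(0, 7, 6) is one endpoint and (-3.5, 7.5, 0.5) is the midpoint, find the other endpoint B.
B = (2×(-3.5) - 0, 2×7.5 - 7, 2×0.5 - 6) = (-7, 8, -5)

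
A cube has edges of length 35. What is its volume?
Volume = s³
Volume = 35³
Volume = 42875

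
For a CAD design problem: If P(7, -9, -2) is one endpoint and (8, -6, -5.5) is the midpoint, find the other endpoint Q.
Q = (2×8 - 7, 2×(-6) - (-9), 2×(-5.5) - (-2)) = (9, -3, -9)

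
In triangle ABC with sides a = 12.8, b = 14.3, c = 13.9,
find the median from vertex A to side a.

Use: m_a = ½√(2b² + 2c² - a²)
m_a = ½√(2·14.3² + 2·13.9² - 12.8²)
m_a = ½√(408.98 + 386.42 - 163.84) = ½√631.56 = 12.57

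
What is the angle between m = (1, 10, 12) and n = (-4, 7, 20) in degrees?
m·n = 306, |m|² = 245, |n|² = 465
cos θ = 306/√113925 ≈ 0.9066
θ ≈ 24.96°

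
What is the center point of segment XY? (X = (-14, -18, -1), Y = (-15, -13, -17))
Midpoint = ((-14-15)/2, (-18-13)/2, (-1-17)/2) = (-14.5, -15.5, -9)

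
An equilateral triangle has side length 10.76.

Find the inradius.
For an equilateral triangle, r = s/(2√3) where s is the side.
r = 10.76/(2√3) = 10.76/3.464102 = 3.106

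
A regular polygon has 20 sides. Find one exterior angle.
Exterior angle of a regular n-gon = 360/n
Exterior angle = 360/20
Exterior angle = 18 degrees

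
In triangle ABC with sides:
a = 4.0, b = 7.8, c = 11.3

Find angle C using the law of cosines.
cos(C) = (a² + b² - c²)/(2ab)
cos(C) = (4.0² + 7.8² - 11.3²)/(2·4.0·7.8) = -50.85/62.4 = -0.814904
C = arccos(-0.814904) = 144.6°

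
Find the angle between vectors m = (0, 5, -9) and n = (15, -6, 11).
m·n = -129, |m|² = 106, |n|² = 382
cos θ = -129/√40492 ≈ -0.6411
θ ≈ 129.9°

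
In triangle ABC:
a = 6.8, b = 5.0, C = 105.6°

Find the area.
Using A = ½ab·sin(C):
A = ½·6.8·5.0·sin(105.6°) = ½·34·0.963163 = 16.37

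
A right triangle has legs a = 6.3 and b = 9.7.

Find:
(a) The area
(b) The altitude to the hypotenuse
(a) Area = ½ab = ½·6.3·9.7 = 30.555
(b) Hypotenuse c = √(6.3² + 9.7²) = √133.78 = 11.5663
    Area = ½·c·h_c  →  h_c = 2·Area/c = 2·30.555/11.5663 = 5.283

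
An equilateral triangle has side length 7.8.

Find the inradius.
For an equilateral triangle, r = s/(2√3) where s is the side.
r = 7.8/(2√3) = 7.8/3.464102 = 2.252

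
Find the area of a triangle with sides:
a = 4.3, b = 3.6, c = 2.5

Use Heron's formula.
s = (a+b+c)/2 = (4.3+3.6+2.5)/2 = 5.2
A = √(s(s-a)(s-b)(s-c)) = √(5.2·0.9·1.6·2.7)
A = √20.2176 = 4.496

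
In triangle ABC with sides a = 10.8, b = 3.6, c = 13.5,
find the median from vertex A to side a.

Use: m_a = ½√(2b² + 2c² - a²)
m_a = ½√(2·3.6² + 2·13.5² - 10.8²)
m_a = ½√(25.92 + 364.5 - 116.64) = ½√273.78 = 8.273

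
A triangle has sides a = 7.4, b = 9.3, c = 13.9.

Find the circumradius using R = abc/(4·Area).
s = (a+b+c)/2 = 15.3
Area = √(s(s-a)(s-b)(s-c)) = √(15.3·7.9·6·1.4) = 31.8639
R = abc/(4·Area) = (7.4·9.3·13.9)/(4·31.8639) = 956.598/127.4556 = 7.505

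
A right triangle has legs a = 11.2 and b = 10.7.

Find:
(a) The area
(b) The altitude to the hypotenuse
(a) Area = ½ab = ½·11.2·10.7 = 59.92
(b) Hypotenuse c = √(11.2² + 10.7²) = √239.93 = 15.4897
    Area = ½·c·h_c  →  h_c = 2·Area/c = 2·59.92/15.4897 = 7.737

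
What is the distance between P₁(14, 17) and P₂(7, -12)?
Using the distance formula: d = sqrt((x₂-x₁)² + (y₂-y₁)²)
dx = 7 - 14 = -7
dy = (-12) - 17 = -29
d = sqrt((-7)² + (-29)²) = sqrt(49 + 841) = sqrt(890) = 29.83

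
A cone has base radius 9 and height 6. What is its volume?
Volume = (1/3) * pi * r² * h
Volume = (1/3) * pi * 9² * 6
Volume = (1/3) * pi * 81 * 6
Volume = (1/3) * pi * 486
Volume = 508.94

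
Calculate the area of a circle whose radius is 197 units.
Area = pi * r²
Area = pi * 197²
Area = pi * 38809
Area = 121922.07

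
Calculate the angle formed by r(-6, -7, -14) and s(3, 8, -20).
r·s = 206, |r|² = 281, |s|² = 473
cos θ = 206/√132913 ≈ 0.565
θ ≈ 55.59°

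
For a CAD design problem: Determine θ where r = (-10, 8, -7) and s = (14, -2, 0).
r·s = -156, |r|² = 213, |s|² = 200
cos θ = -156/√42600 ≈ -0.7558
θ ≈ 139.1°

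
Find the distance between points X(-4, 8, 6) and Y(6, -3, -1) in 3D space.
d = √[(10)² + (-11)² + (-7)²] = √270 = 16.43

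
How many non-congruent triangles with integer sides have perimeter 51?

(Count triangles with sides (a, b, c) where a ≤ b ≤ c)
With a ≤ b ≤ c and a + b + c = 51, the triangle inequality a + b > c gives c < 51/2, so c ≤ 25.
Iterate a from 1 to ⌊p/3⌋ = 17; for each a, b ranges from a to ⌊(p−a)/2⌋ with c = p − a − b, keeping only c ≥ b.
Triples: (1, 25, 25), (2, 24, 25), (3, 23, 25), …
Count = 61 triangles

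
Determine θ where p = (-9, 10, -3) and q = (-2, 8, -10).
p·q = 128, |p|² = 190, |q|² = 168
cos θ = 128/√31920 ≈ 0.7164
θ ≈ 44.24°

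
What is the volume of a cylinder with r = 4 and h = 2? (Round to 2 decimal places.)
Volume = pi * r² * h
Volume = pi * 4² * 2
Volume = pi * 16 * 2
Volume = pi * 32
Volume = 100.53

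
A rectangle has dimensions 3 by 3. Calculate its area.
Area = length * width
Area = 3 * 3
Area = 9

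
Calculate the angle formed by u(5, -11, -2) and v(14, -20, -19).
u·v = 328, |u|² = 150, |v|² = 957
cos θ = 328/√143550 ≈ 0.8657
θ ≈ 30.04°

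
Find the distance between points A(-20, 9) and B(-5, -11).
Using the distance formula: d = sqrt((x₂-x₁)² + (y₂-y₁)²)
dx = (-5) - (-20) = 15
dy = (-11) - 9 = -20
d = sqrt(15² + (-20)²) = sqrt(225 + 400) = sqrt(625) = 25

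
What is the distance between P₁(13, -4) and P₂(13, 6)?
Using the distance formula: d = sqrt((x₂-x₁)² + (y₂-y₁)²)
dx = 13 - 13 = 0
dy = 6 - (-4) = 10
d = sqrt(0² + 10²) = sqrt(0 + 100) = sqrt(100) = 10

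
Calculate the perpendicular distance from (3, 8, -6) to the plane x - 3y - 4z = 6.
d = |1(3) + (-3)(8) + (-4)(-6) - (6)| / √(1² + (-3)² + (-4)²) = 3/√26 = 0.5883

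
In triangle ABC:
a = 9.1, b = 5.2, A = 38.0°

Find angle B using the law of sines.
sin(B)/b = sin(A)/a
sin(B) = b·sin(A)/a = 5.2·sin(38.0°)/9.1 = 0.351807
B = arcsin(0.351807) = 20.6°  (b ≤ a, so B ≤ A and the acute solution is unique)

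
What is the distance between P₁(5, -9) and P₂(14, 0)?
Using the distance formula: d = sqrt((x₂-x₁)² + (y₂-y₁)²)
dx = 14 - 5 = 9
dy = 0 - (-9) = 9
d = sqrt(9² + 9²) = sqrt(81 + 81) = sqrt(162) = 12.73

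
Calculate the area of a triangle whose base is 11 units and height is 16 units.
Area = (1/2) * base * height
Area = (1/2) * 11 * 16
Area = 88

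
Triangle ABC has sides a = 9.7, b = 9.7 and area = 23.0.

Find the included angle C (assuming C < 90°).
Area = ½ab·sin(C)  →  sin(C) = 2·Area/(ab)
sin(C) = 2·23.0/(9.7·9.7) = 0.488894
C = arcsin(0.488894) = 29.27°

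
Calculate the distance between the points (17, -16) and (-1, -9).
Using the distance formula: d = sqrt((x₂-x₁)² + (y₂-y₁)²)
dx = (-1) - 17 = -18
dy = (-9) - (-16) = 7
d = sqrt((-18)² + 7²) = sqrt(324 + 49) = sqrt(373) = 19.31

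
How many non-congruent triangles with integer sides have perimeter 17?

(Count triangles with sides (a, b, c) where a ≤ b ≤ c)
With a ≤ b ≤ c and a + b + c = 17, the triangle inequality a + b > c gives c < 17/2, so c ≤ 8.
Iterate a from 1 to ⌊p/3⌋ = 5; for each a, b ranges from a to ⌊(p−a)/2⌋ with c = p − a − b, keeping only c ≥ b.
Triples: (1, 8, 8), (2, 7, 8), (3, 6, 8), …
Count = 8 triangles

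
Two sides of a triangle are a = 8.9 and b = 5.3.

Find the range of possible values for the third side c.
By the triangle inequality: |a - b| < c < a + b
|8.9 - 5.3| < c < 8.9 + 5.3
3.6 < c < 14.2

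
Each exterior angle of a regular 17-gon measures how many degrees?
Exterior angle of a regular n-gon = 360/n
Exterior angle = 360/17
Exterior angle = 21.18 degrees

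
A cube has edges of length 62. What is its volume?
Volume = s³
Volume = 62³
Volume = 238328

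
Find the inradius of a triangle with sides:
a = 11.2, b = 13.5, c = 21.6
s = (a+b+c)/2 = (11.2+13.5+21.6)/2 = 23.15
Area = √(s(s-a)(s-b)(s-c)) = √(23.15·11.95·9.65·1.55) = 64.3264
r = Area/s = 64.3264/23.15 = 2.779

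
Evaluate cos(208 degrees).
cos(208 degrees) = -0.8829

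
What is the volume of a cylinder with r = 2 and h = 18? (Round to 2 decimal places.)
Volume = pi * r² * h
Volume = pi * 2² * 18
Volume = pi * 4 * 18
Volume = pi * 72
Volume = 226.19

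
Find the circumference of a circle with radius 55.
Circumference = 2 * pi * r
Circumference = 2 * pi * 55
Circumference = 345.58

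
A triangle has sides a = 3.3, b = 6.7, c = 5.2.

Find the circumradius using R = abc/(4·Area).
s = (a+b+c)/2 = 7.6
Area = √(s(s-a)(s-b)(s-c)) = √(7.6·4.3·0.9·2.4) = 8.40171
R = abc/(4·Area) = (3.3·6.7·5.2)/(4·8.40171) = 114.972/33.60684 = 3.421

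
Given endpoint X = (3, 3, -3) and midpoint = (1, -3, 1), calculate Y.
Y = (2×1 - 3, 2×(-3) - 3, 2×1 - (-3)) = (-1, -9, 5)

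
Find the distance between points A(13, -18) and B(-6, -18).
Using the distance formula: d = sqrt((x₂-x₁)² + (y₂-y₁)²)
dx = (-6) - 13 = -19
dy = (-18) - (-18) = 0
d = sqrt((-19)² + 0²) = sqrt(361 + 0) = sqrt(361) = 19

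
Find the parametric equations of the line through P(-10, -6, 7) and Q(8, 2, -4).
Direction vector d = Q - P = (18, 8, -11)
x = -10 + 18t, y = -6 + 8t, z = 7 - 11t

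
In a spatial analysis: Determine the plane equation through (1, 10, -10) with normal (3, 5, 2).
d = n·P = (3)(1) + (5)(10) + (2)(-10) = 33
Plane: 3x + 5y + 2z = 33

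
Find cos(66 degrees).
cos(66 degrees) = 0.4067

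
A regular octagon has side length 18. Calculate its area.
For a regular 8-gon with side length s = 18:
Apothem a = s / (2*tan(pi/8)) = 18 / (2*tan(pi/8)) ≈ 21.7279
Perimeter P = 8 * 18 = 144
Area = (1/2) * P * a = (1/2) * 144 * 21.7279 = 1564.41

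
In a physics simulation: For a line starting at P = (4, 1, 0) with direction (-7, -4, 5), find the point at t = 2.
P(2) = (4 + (-7)(2), 1 + (-4)(2), 0 + 5(2)) = (-10, -7, 10)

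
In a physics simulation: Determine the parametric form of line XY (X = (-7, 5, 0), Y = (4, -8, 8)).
Direction vector d = Y - X = (11, -13, 8)
x = -7 + 11t, y = 5 - 13t, z = 0 + 8t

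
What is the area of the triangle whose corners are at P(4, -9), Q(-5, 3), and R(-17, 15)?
Using the coordinate formula: Area = (1/2)|x₁(y₂-y₃) + x₂(y₃-y₁) + x₃(y₁-y₂)|
Area = (1/2)|4(3-15) + (-5)(15-(-9)) + (-17)((-9)-3)|
Area = (1/2)|4*(-12) + (-5)*24 + (-17)*(-12)|
Area = (1/2)|(-48) + (-120) + 204|
Area = (1/2)*36 = 18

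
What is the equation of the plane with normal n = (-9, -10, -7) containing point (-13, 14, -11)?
d = n·P = (-9)(-13) + (-10)(14) + (-7)(-11) = 54
Plane: -9x - 10y - 7z = 54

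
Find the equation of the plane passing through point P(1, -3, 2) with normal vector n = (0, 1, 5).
d = n·P = (0)(1) + (1)(-3) + (5)(2) = 7
Plane: y + 5z = 7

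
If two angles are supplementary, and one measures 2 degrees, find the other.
Supplementary angles sum to 180 degrees.
Other angle = 180 - 2
Other angle = 178 degrees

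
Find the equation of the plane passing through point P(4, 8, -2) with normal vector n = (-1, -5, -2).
d = n·P = (-1)(4) + (-5)(8) + (-2)(-2) = -40
Plane: -x - 5y - 2z = -40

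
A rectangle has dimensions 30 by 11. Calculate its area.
Area = length * width
Area = 30 * 11
Area = 330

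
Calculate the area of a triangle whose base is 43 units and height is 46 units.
Area = (1/2) * base * height
Area = (1/2) * 43 * 46
Area = 989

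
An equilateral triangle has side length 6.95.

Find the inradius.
For an equilateral triangle, r = s/(2√3) where s is the side.
r = 6.95/(2√3) = 6.95/3.464102 = 2.006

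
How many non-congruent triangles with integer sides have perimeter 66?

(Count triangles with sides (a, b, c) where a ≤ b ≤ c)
With a ≤ b ≤ c and a + b + c = 66, the triangle inequality a + b > c gives c < 66/2, so c ≤ 32.
Iterate a from 1 to ⌊p/3⌋ = 22; for each a, b ranges from a to ⌊(p−a)/2⌋ with c = p − a − b, keeping only c ≥ b.
Triples: (2, 32, 32), (3, 31, 32), (4, 30, 32), …
Count = 91 triangles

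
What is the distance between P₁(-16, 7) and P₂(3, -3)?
Using the distance formula: d = sqrt((x₂-x₁)² + (y₂-y₁)²)
dx = 3 - (-16) = 19
dy = (-3) - 7 = -10
d = sqrt(19² + (-10)²) = sqrt(361 + 100) = sqrt(461) = 21.47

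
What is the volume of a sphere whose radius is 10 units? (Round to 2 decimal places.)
Volume = (4/3) * pi * r³
Volume = (4/3) * pi * 10³
Volume = (4/3) * pi * 1000
Volume = 4188.79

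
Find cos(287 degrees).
cos(287 degrees) = 0.2924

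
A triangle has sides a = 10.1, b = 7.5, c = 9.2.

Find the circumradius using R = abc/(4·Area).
s = (a+b+c)/2 = 13.4
Area = √(s(s-a)(s-b)(s-c)) = √(13.4·3.3·5.9·4.2) = 33.1024
R = abc/(4·Area) = (10.1·7.5·9.2)/(4·33.1024) = 696.9/132.4096 = 5.263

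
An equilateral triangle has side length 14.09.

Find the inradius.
For an equilateral triangle, r = s/(2√3) where s is the side.
r = 14.09/(2√3) = 14.09/3.464102 = 4.067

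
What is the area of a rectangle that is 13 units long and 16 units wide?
Area = length * width
Area = 13 * 16
Area = 208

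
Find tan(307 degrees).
tan(307 degrees) = -1.327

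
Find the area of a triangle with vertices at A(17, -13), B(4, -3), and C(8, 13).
Using the coordinate formula: Area = (1/2)|x₁(y₂-y₃) + x₂(y₃-y₁) + x₃(y₁-y₂)|
Area = (1/2)|17((-3)-13) + 4(13-(-13)) + 8((-13)-(-3))|
Area = (1/2)|17*(-16) + 4*26 + 8*(-10)|
Area = (1/2)|(-272) + 104 + (-80)|
Area = (1/2)*248 = 124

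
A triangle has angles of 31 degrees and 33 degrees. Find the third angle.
Sum of angles in a triangle = 180 degrees
Third angle = 180 - 31 - 33
Third angle = 116 degrees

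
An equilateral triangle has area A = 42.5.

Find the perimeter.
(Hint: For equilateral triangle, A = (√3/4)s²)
A = (√3/4)s²  →  s² = 4A/√3 = 4·42.5/√3 = 98.1495
s = 9.90705
Perimeter = 3s = 29.72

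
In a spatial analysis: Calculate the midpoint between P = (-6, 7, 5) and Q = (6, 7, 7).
Midpoint = ((-6+6)/2, (7+7)/2, (5+7)/2) = (0, 7, 6)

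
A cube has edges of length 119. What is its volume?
Volume = s³
Volume = 119³
Volume = 1685159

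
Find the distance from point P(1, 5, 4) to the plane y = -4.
d = |0(1) + 1(5) + 0(4) - (-4)| / √(0² + 1² + 0²) = 9/√1 = 9.0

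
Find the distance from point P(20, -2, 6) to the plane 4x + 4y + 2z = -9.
d = |4(20) + 4(-2) + 2(6) - (-9)| / √(4² + 4² + 2²) = 93/√36 = 15.5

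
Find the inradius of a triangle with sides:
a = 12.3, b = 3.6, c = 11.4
s = (a+b+c)/2 = (12.3+3.6+11.4)/2 = 13.65
Area = √(s(s-a)(s-b)(s-c)) = √(13.65·1.35·10.05·2.25) = 20.413
r = Area/s = 20.413/13.65 = 1.495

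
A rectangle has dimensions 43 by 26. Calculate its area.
Area = length * width
Area = 43 * 26
Area = 1118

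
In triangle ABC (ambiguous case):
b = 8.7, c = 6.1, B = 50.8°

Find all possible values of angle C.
sin(C)/c = sin(B)/b  →  sin(C) = c·sin(B)/b = 6.1·sin(50.8°)/8.7 = 0.543352
C₁ = arcsin(0.543352) = 32.91°,  C₂ = 180° - C₁ = 147.09°
Check C₂: A = 180° - 50.8° - 147.09° = -17.89° ≤ 0, rejected
C = 32.91° (one solution)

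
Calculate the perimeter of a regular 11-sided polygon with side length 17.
Perimeter = number of sides * side length
Perimeter = 11 * 17
Perimeter = 187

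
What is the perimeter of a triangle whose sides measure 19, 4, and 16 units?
Perimeter = sum of all sides
Perimeter = 19 + 4 + 16
Perimeter = 39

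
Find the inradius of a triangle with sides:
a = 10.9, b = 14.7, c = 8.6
s = (a+b+c)/2 = (10.9+14.7+8.6)/2 = 17.1
Area = √(s(s-a)(s-b)(s-c)) = √(17.1·6.2·2.4·8.5) = 46.506
r = Area/s = 46.506/17.1 = 2.72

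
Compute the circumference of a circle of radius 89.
Circumference = 2 * pi * r
Circumference = 2 * pi * 89
Circumference = 559.20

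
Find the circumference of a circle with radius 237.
Circumference = 2 * pi * r
Circumference = 2 * pi * 237
Circumference = 1489.11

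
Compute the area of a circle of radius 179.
Area = pi * r²
Area = pi * 179²
Area = pi * 32041
Area = 100659.77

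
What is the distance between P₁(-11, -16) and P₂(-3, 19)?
Using the distance formula: d = sqrt((x₂-x₁)² + (y₂-y₁)²)
dx = (-3) - (-11) = 8
dy = 19 - (-16) = 35
d = sqrt(8² + 35²) = sqrt(64 + 1225) = sqrt(1289) = 35.90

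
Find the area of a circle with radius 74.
Area = pi * r²
Area = pi * 74²
Area = pi * 5476
Area = 17203.36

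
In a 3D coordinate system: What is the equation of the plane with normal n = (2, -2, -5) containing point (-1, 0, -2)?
d = n·P = (2)(-1) + (-2)(0) + (-5)(-2) = 8
Plane: 2x - 2y - 5z = 8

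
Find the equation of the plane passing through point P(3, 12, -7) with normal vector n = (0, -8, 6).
d = n·P = (0)(3) + (-8)(12) + (6)(-7) = -138
Plane: -8y + 6z = -138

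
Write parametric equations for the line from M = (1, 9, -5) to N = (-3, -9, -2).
Direction vector d = N - M = (-4, -18, 3)
x = 1 - 4t, y = 9 - 18t, z = -5 + 3t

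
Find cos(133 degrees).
cos(133 degrees) = -0.682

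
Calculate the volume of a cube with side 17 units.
Volume = s³
Volume = 17³
Volume = 4913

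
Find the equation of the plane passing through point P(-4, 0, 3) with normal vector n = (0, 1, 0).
d = n·P = (0)(-4) + (1)(0) + (0)(3) = 0
Plane: y = 0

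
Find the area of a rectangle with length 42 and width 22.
Area = length * width
Area = 42 * 22
Area = 924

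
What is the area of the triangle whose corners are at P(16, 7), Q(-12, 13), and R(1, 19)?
Using the coordinate formula: Area = (1/2)|x₁(y₂-y₃) + x₂(y₃-y₁) + x₃(y₁-y₂)|
Area = (1/2)|16(13-19) + (-12)(19-7) + 1(7-13)|
Area = (1/2)|16*(-6) + (-12)*12 + 1*(-6)|
Area = (1/2)|(-96) + (-144) + (-6)|
Area = (1/2)*246 = 123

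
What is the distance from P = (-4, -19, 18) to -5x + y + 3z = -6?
d = |(-5)(-4) + 1(-19) + 3(18) - (-6)| / √((-5)² + 1² + 3²) = 61/√35 = 10.31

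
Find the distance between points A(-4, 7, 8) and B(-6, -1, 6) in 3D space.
d = √[(-2)² + (-8)² + (-2)²] = √72 = 8.485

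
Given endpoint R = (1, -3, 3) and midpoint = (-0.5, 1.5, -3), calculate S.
S = (2×(-0.5) - 1, 2×1.5 - (-3), 2×(-3) - 3) = (-2, 6, -9)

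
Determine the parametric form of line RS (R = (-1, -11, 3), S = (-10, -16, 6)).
Direction vector d = S - R = (-9, -5, 3)
x = -1 - 9t, y = -11 - 5t, z = 3 + 3t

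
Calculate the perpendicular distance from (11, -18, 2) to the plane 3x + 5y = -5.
d = |3(11) + 5(-18) + 0(2) - (-5)| / √(3² + 5² + 0²) = 52/√34 = 8.918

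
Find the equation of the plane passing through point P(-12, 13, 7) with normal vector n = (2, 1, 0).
d = n·P = (2)(-12) + (1)(13) + (0)(7) = -11
Plane: 2x + y = -11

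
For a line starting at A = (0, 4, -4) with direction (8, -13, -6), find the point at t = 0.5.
P(0.5) = (0 + 8(0.5), 4 + (-13)(0.5), -4 + (-6)(0.5)) = (4, -2.5, -7)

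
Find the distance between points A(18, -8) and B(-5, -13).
Using the distance formula: d = sqrt((x₂-x₁)² + (y₂-y₁)²)
dx = (-5) - 18 = -23
dy = (-13) - (-8) = -5
d = sqrt((-23)² + (-5)²) = sqrt(529 + 25) = sqrt(554) = 23.54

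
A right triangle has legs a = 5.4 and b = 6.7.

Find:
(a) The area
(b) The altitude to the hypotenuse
(a) Area = ½ab = ½·5.4·6.7 = 18.09
(b) Hypotenuse c = √(5.4² + 6.7²) = √74.05 = 8.60523
    Area = ½·c·h_c  →  h_c = 2·Area/c = 2·18.09/8.60523 = 4.204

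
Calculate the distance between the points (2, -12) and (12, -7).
Using the distance formula: d = sqrt((x₂-x₁)² + (y₂-y₁)²)
dx = 12 - 2 = 10
dy = (-7) - (-12) = 5
d = sqrt(10² + 5²) = sqrt(100 + 25) = sqrt(125) = 11.18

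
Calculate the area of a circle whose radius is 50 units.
Area = pi * r²
Area = pi * 50²
Area = pi * 2500
Area = 7853.98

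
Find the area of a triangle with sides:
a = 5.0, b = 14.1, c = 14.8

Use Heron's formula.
s = (a+b+c)/2 = (5.0+14.1+14.8)/2 = 16.95
A = √(s(s-a)(s-b)(s-c)) = √(16.95·11.95·2.85·2.15)
A = √1241.14 = 35.23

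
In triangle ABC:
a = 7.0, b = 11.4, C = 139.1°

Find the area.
Using A = ½ab·sin(C):
A = ½·7.0·11.4·sin(139.1°) = ½·79.8·0.654741 = 26.12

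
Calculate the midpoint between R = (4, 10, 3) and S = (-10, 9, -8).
Midpoint = ((4-10)/2, (10+9)/2, (3-8)/2) = (-3, 9.5, -2.5)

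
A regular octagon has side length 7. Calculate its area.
For a regular 8-gon with side length s = 7:
Apothem a = s / (2*tan(pi/8)) = 7 / (2*tan(pi/8)) ≈ 8.4497
Perimeter P = 8 * 7 = 56
Area = (1/2) * P * a = (1/2) * 56 * 8.4497 = 236.59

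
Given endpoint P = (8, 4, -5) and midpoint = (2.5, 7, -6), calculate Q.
Q = (2×2.5 - 8, 2×7 - 4, 2×(-6) - (-5)) = (-3, 10, -7)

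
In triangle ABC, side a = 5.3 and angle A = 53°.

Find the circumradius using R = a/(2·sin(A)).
R = a/(2·sin(A)) = 5.3/(2·sin(53°))
R = 5.3/(2·0.798636) = 5.3/1.597271 = 3.318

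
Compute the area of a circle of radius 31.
Area = pi * r²
Area = pi * 31²
Area = pi * 961
Area = 3019.07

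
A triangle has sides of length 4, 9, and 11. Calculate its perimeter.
Perimeter = sum of all sides
Perimeter = 4 + 9 + 11
Perimeter = 24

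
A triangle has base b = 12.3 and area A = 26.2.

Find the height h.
A = ½bh  →  h = 2A/b
h = 2·26.2/12.3 = 4.26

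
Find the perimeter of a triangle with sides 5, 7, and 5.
Perimeter = sum of all sides
Perimeter = 5 + 7 + 5
Perimeter = 17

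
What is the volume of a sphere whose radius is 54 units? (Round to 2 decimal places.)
Volume = (4/3) * pi * r³
Volume = (4/3) * pi * 54³
Volume = (4/3) * pi * 157464
Volume = 659583.66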